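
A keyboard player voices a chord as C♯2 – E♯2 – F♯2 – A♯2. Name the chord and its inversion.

F# major seventh, second inversion

The pitch classes C#, E#, F#, A# arrange in thirds as F#–A#–C#–E#: an F# major seventh chord.
The lowest note is C#, the fifth of the chord, so this is second inversion (figured bass 4/3).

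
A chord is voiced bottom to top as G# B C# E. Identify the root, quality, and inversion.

Reducing to letter names: G#, B, C#, E. These stack in thirds as C#–E–G#–B — a C# minor seventh chord.
The lowest note is G#, the fifth of the chord, so this is second inversion (figured bass 4/3).

C# minor seventh, second inversion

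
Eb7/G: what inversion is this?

Eb7/G means Eb dominant seventh with G in the bass. G is the third of Eb dominant seventh (Eb–G–Bb–Db), so this is first inversion.

first inversion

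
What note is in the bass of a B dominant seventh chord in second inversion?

In second inversion the fifth is lowest. For B dominant seventh (B–D#–F#–A) that is F#.

F#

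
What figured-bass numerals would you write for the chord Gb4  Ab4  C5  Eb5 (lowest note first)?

The notes Gb, Ab, C, Eb stack in thirds as Ab–C–Eb–Gb — an Ab dominant seventh chord. The bass Gb is the seventh, so this is third inversion: figured 4/2.

4/2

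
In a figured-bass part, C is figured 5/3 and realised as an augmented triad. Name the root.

The figures 5/3 mean the root of the chord is in the bass. If C is the root of an augmented triad, the root is C (chord tones C–E–G#).

C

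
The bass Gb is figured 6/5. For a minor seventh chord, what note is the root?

The figures 6/5 mean the third of the chord is in the bass. If Gb is the third of a minor seventh chord, the root is Eb (chord tones Eb–Gb–Bb–Db).

Eb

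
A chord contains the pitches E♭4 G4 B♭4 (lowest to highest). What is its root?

Reordering Eb, G, Bb into stacked thirds gives Eb–G–Bb; the bottom of that stack, Eb, is the root.

Eb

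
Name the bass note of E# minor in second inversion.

E# minor is E#–G#–B#. Second inversion places the fifth in the bass: B#.

B#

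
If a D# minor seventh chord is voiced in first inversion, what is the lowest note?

The third of D# minor seventh (D#–F#–A#–C#) is F#; that is the bass in first inversion.

F#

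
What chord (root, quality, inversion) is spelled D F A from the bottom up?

D minor, root position

The pitch classes D, F, A arrange in thirds as D–F–A: a D minor triad.
With the root (D) in the bass, the chord is in root position (figured bass 5/3).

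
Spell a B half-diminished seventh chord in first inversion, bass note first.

D, F, A, B

B half-diminished seventh is B–D–F–A. First inversion puts the third (D) in the bass, with the remaining tones above: D, F, A, B.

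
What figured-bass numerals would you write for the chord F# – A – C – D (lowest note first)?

6/5

The notes F#, A, C, D stack in thirds as D–F#–A–C — a D dominant seventh chord. The bass F# is the third, so this is first inversion: figured 6/5.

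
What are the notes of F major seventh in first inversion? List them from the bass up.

The chord tones are F–A–C–E. With the third (A) lowest for first inversion: A, C, E, F.

A, C, E, F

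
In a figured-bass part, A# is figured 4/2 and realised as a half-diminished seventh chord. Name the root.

The figures 4/2 mean the seventh of the chord is in the bass. If A# is the seventh of a half-diminished seventh chord, the root is B# (chord tones B#–D#–F#–A#).

B#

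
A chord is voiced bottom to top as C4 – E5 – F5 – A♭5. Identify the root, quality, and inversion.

Reducing to letter names: C, E, F, Ab. These stack in thirds as F–Ab–C–E — an F minor-major seventh chord.
With the fifth (C) in the bass, the chord is in second inversion (figured bass 4/3).

F minor-major seventh, second inversion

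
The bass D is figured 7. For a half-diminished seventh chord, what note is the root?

The figures 7 mean the root of the chord is in the bass. If D is the root of a half-diminished seventh chord, the root is D (chord tones D–F–Ab–C).

D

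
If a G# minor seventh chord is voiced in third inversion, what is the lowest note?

F#

G# minor seventh is G#–B–D#–F#. Third inversion places the seventh in the bass: F#.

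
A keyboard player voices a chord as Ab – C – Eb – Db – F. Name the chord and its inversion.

Reducing to letter names: Ab, C, Eb, Db, F. These stack in thirds as Db–F–Ab–C–Eb — a Db major ninth chord.
Ab is the fifth of Db major ninth; fifth in the bass means second inversion.

Db major ninth, second inversion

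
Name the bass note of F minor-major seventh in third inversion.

In third inversion the seventh is lowest. For F minor-major seventh (F–Ab–C–E) that is E.

E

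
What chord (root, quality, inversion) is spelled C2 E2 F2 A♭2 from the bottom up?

F minor-major seventh, second inversion

The distinct note names are C, E, F, Ab. Stacked in thirds they read F–Ab–C–E, which is a minor-major seventh chord on F.
The lowest note is C, the fifth of the chord, so this is second inversion (figured bass 4/3).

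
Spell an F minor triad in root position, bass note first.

Spelling F minor: F–Ab–C. In root position the root is bass, giving F, Ab, C from the bottom.

F, Ab, C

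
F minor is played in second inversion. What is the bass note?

The fifth of F minor (F–Ab–C) is C; that is the bass in second inversion.

C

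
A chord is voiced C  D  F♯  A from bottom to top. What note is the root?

C, D, F#, A are the tones of a D dominant seventh chord (D–F#–A–C), making D the root.

D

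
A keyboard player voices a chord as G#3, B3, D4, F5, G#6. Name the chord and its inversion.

G# diminished seventh, root position

Reducing to letter names: G#, B, D, F. These stack in thirds as G#–B–D–F — a G# diminished seventh chord.
G# is the root of G# diminished seventh; root in the bass means root position (figured bass 7).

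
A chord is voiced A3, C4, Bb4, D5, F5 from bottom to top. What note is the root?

Bb

The distinct letter names are A, C, Bb, D, F. Arranged as a stack of thirds they read Bb–D–F–A–C, so Bb is the root (a Bb major ninth chord).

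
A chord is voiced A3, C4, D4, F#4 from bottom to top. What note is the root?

A, C, D, F# are the tones of a D dominant seventh chord (D–F#–A–C), making D the root.

D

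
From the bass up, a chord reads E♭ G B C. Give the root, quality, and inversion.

The pitch classes Eb, G, B, C arrange in thirds as C–Eb–G–B: a C minor-major seventh chord.
Eb is the third of C minor-major seventh; third in the bass means first inversion (figured bass 6/5).

C minor-major seventh, first inversion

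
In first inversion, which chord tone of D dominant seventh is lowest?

In first inversion the third is lowest. For D dominant seventh (D–F#–A–C) that is F#.

F#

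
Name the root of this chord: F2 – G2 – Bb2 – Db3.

G

The distinct letter names are F, G, Bb, Db. Arranged as a stack of thirds they read G–Bb–Db–F, so G is the root (a G half-diminished seventh chord).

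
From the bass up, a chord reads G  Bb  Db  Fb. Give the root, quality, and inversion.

G diminished seventh, root position

The pitch classes G, Bb, Db, Fb arrange in thirds as G–Bb–Db–Fb: a G diminished seventh chord.
G is the root of G diminished seventh; root in the bass means root position (figured bass 7).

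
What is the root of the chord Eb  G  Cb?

Cb

Eb, G, Cb are the tones of a Cb augmented triad (Cb–Eb–G), making Cb the root.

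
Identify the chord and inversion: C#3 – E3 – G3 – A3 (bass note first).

A dominant seventh, first inversion

The pitch classes C#, E, G, A arrange in thirds as A–C#–E–G: an A dominant seventh chord.
With the third (C#) in the bass, the chord is in first inversion (figured bass 6/5).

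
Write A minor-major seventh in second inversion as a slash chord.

Am(maj7)/E

Second inversion of A minor-major seventh has the fifth (E) in the bass. As a slash chord: Am(maj7)/E.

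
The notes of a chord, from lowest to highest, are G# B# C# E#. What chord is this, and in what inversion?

C# major seventh, second inversion

The pitch classes G#, B#, C#, E# arrange in thirds as C#–E#–G#–B#: a C# major seventh chord.
With the fifth (G#) in the bass, the chord is in second inversion (figured bass 4/3).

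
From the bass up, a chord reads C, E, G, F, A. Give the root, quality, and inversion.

The distinct note names are C, E, G, F, A. Stacked in thirds they read F–A–C–E–G, which is a major ninth chord on F.
C is the fifth of F major ninth; fifth in the bass means second inversion.

F major ninth, second inversion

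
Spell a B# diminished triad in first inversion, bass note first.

B# diminished is B#–D#–F#. First inversion puts the third (D#) in the bass, with the remaining tones above: D#, F#, B#.

D#, F#, B#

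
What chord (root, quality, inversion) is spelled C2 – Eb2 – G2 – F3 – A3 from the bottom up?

The pitch classes C, Eb, G, F, A arrange in thirds as F–A–C–Eb–G: an F dominant ninth chord.
The lowest note is C, the fifth of the chord, so this is second inversion.

F dominant ninth, second inversion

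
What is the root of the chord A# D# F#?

D#

The distinct letter names are A#, D#, F#. Arranged as a stack of thirds they read D#–F#–A#, so D# is the root (a D# minor triad).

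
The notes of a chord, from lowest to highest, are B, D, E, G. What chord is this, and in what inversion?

E minor seventh, second inversion

The pitch classes B, D, E, G arrange in thirds as E–G–B–D: an E minor seventh chord.
With the fifth (B) in the bass, the chord is in second inversion (figured bass 4/3).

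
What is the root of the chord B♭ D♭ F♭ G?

Reordering Bb, Db, Fb, G into stacked thirds gives G–Bb–Db–Fb; the bottom of that stack, G, is the root.

G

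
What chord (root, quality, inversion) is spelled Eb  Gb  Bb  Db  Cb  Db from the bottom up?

The pitch classes Eb, Gb, Bb, Db, Cb arrange in thirds as Cb–Eb–Gb–Bb–Db: a Cb major ninth chord.
With the third (Eb) in the bass, the chord is in first inversion.

Cb major ninth, first inversion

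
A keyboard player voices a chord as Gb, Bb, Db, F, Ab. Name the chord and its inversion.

The pitch classes Gb, Bb, Db, F, Ab arrange in thirds as Gb–Bb–Db–F–Ab: a Gb major ninth chord.
Gb is the root of Gb major ninth; root in the bass means root position.

Gb major ninth, root position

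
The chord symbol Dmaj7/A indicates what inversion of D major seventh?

Dmaj7/A means D major seventh with A in the bass. A is the fifth of D major seventh (D–F#–A–C#), so this is second inversion.

second inversion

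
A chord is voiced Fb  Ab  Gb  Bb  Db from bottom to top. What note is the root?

Gb

Reordering Fb, Ab, Gb, Bb, Db into stacked thirds gives Gb–Bb–Db–Fb–Ab; the bottom of that stack, Gb, is the root.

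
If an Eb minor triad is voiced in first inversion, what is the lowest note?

In first inversion the third is lowest. For Eb minor (Eb–Gb–Bb) that is Gb.

Gb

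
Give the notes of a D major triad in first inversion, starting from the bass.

The chord tones are D–F#–A. With the third (F#) lowest for first inversion: F#, A, D.

F#, A, D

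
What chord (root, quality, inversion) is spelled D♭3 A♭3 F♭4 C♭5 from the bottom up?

The pitch classes Db, Ab, Fb, Cb arrange in thirds as Db–Fb–Ab–Cb: a Db minor seventh chord.
The lowest note is Db, the root of the chord, so this is root position (figured bass 7).

Db minor seventh, root position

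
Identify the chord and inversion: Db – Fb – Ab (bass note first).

Db minor, root position

The pitch classes Db, Fb, Ab arrange in thirds as Db–Fb–Ab: a Db minor triad.
The lowest note is Db, the root of the chord, so this is root position (figured bass 5/3).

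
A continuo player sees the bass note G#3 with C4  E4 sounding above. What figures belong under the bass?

6/4

The notes G#, C, E stack in thirds as C–E–G# — a C augmented triad. The bass G# is the fifth, so this is second inversion: figured 6/4.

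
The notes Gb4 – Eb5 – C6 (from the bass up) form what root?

C

The distinct letter names are Gb, Eb, C. Arranged as a stack of thirds they read C–Eb–Gb, so C is the root (a C diminished triad).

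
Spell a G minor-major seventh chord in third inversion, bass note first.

F#, G, Bb, D

Spelling G minor-major seventh: G–Bb–D–F#. In third inversion the seventh is bass, giving F#, G, Bb, D from the bottom.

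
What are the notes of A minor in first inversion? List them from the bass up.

Spelling A minor: A–C–E. In first inversion the third is bass, giving C, E, A from the bottom.

C, E, A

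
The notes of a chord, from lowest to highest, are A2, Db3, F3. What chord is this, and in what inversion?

Reducing to letter names: A, Db, F. These stack in thirds as Db–F–A — a Db augmented triad.
With the fifth (A) in the bass, the chord is in second inversion (figured bass 6/4).

Db augmented, second inversion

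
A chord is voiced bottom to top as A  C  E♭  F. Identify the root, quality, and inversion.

F dominant seventh, first inversion

The distinct note names are A, C, Eb, F. Stacked in thirds they read F–A–C–Eb, which is a dominant seventh chord on F.
With the third (A) in the bass, the chord is in first inversion (figured bass 6/5).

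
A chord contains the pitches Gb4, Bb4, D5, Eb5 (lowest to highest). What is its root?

The distinct letter names are Gb, Bb, D, Eb. Arranged as a stack of thirds they read Eb–Gb–Bb–D, so Eb is the root (an Eb minor-major seventh chord).

Eb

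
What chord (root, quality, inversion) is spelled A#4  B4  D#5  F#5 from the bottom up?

B major seventh, third inversion

The pitch classes A#, B, D#, F# arrange in thirds as B–D#–F#–A#: a B major seventh chord.
The lowest note is A#, the seventh of the chord, so this is third inversion (figured bass 4/2).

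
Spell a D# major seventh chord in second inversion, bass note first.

D# major seventh is D#–F##–A#–C##. Second inversion puts the fifth (A#) in the bass, with the remaining tones above: A#, C##, D#, F##.

A#, C##, D#, F##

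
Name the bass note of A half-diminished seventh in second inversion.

Eb

A half-diminished seventh is A–C–Eb–G. Second inversion places the fifth in the bass: Eb.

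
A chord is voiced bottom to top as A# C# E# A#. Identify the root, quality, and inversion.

A# minor, root position

The pitch classes A#, C#, E# arrange in thirds as A#–C#–E#: an A# minor triad.
With the root (A#) in the bass, the chord is in root position (figured bass 5/3).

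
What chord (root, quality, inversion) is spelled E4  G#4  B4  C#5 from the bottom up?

C# minor seventh, first inversion

The distinct note names are E, G#, B, C#. Stacked in thirds they read C#–E–G#–B, which is a minor seventh chord on C#.
The lowest note is E, the third of the chord, so this is first inversion (figured bass 6/5).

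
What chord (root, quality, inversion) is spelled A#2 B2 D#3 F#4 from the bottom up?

B major seventh, third inversion

The distinct note names are A#, B, D#, F#. Stacked in thirds they read B–D#–F#–A#, which is a major seventh chord on B.
A# is the seventh of B major seventh; seventh in the bass means third inversion (figured bass 4/2).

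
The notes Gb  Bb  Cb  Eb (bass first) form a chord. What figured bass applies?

4/3

The notes Gb, Bb, Cb, Eb stack in thirds as Cb–Eb–Gb–Bb — a Cb major seventh chord. The bass Gb is the fifth, so this is second inversion: figured 4/3.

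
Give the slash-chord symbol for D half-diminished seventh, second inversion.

Dø7/Ab

Second inversion of D half-diminished seventh has the fifth (Ab) in the bass. As a slash chord: Dø7/Ab.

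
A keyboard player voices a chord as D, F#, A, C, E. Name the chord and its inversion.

Reducing to letter names: D, F#, A, C, E. These stack in thirds as D–F#–A–C–E — a D dominant ninth chord.
With the root (D) in the bass, the chord is in root position.

D dominant ninth, root position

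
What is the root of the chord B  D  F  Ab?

B, D, F, Ab are the tones of a B diminished seventh chord (B–D–F–Ab), making B the root.

B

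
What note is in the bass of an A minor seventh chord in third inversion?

In third inversion the seventh is lowest. For A minor seventh (A–C–E–G) that is G.

G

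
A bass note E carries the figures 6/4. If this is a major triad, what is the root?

The figures 6/4 mean the fifth of the chord is in the bass. If E is the fifth of a major triad, the root is A (chord tones A–C#–E).

A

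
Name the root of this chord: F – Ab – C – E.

The distinct letter names are F, Ab, C, E. Arranged as a stack of thirds they read F–Ab–C–E, so F is the root (an F minor-major seventh chord).

F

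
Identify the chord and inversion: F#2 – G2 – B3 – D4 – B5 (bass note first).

G major seventh, third inversion

The pitch classes F#, G, B, D arrange in thirds as G–B–D–F#: a G major seventh chord.
With the seventh (F#) in the bass, the chord is in third inversion (figured bass 4/2).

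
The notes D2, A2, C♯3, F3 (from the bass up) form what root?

Reordering D, A, C#, F into stacked thirds gives D–F–A–C#; the bottom of that stack, D, is the root.

D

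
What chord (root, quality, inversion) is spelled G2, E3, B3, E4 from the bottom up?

Reducing to letter names: G, E, B. These stack in thirds as E–G–B — an E minor triad.
The lowest note is G, the third of the chord, so this is first inversion (figured bass 6).

E minor, first inversion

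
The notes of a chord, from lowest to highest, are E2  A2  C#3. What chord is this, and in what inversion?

A major, second inversion

Reducing to letter names: E, A, C#. These stack in thirds as A–C#–E — an A major triad.
With the fifth (E) in the bass, the chord is in second inversion (figured bass 6/4).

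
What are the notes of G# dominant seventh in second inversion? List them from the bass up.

The chord tones are G#–B#–D#–F#. With the fifth (D#) lowest for second inversion: D#, F#, G#, B#.

D#, F#, G#, B#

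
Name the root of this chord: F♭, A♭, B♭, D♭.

The distinct letter names are Fb, Ab, Bb, Db. Arranged as a stack of thirds they read Bb–Db–Fb–Ab, so Bb is the root (a Bb half-diminished seventh chord).

Bb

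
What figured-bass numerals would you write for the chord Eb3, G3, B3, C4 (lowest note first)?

The notes Eb, G, B, C stack in thirds as C–Eb–G–B — a C minor-major seventh chord. The bass Eb is the third, so this is first inversion: figured 6/5.

6/5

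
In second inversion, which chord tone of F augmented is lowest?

C#

F augmented is F–A–C#. Second inversion places the fifth in the bass: C#.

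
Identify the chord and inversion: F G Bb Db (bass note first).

Reducing to letter names: F, G, Bb, Db. These stack in thirds as G–Bb–Db–F — a G half-diminished seventh chord.
F is the seventh of G half-diminished seventh; seventh in the bass means third inversion (figured bass 4/2).

G half-diminished seventh, third inversion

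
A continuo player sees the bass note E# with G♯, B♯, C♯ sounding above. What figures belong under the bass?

6/5

The notes E#, G#, B#, C# stack in thirds as C#–E#–G#–B# — a C# major seventh chord. The bass E# is the third, so this is first inversion: figured 6/5.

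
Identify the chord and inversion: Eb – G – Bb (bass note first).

Eb major, root position

The pitch classes Eb, G, Bb arrange in thirds as Eb–G–Bb: an Eb major triad.
The lowest note is Eb, the root of the chord, so this is root position (figured bass 5/3).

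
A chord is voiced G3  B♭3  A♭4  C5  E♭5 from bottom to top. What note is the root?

The distinct letter names are G, Bb, Ab, C, Eb. Arranged as a stack of thirds they read Ab–C–Eb–G–Bb, so Ab is the root (an Ab major ninth chord).

Ab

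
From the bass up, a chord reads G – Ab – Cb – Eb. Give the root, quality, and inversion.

Reducing to letter names: G, Ab, Cb, Eb. These stack in thirds as Ab–Cb–Eb–G — an Ab minor-major seventh chord.
With the seventh (G) in the bass, the chord is in third inversion (figured bass 4/2).

Ab minor-major seventh, third inversion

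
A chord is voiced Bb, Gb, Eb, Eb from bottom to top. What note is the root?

Eb

Reordering Bb, Gb, Eb into stacked thirds gives Eb–Gb–Bb; the bottom of that stack, Eb, is the root.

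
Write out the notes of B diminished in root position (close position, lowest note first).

Spelling B diminished: B–D–F. In root position the root is bass, giving B, D, F from the bottom.

B, D, F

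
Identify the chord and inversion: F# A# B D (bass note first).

Reducing to letter names: F#, A#, B, D. These stack in thirds as B–D–F#–A# — a B minor-major seventh chord.
The lowest note is F#, the fifth of the chord, so this is second inversion (figured bass 4/3).

B minor-major seventh, second inversion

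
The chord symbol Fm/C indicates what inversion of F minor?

Fm/C means F minor with C in the bass. C is the fifth of F minor (F–Ab–C), so this is second inversion.

second inversion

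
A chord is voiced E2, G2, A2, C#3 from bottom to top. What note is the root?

A

Reordering E, G, A, C# into stacked thirds gives A–C#–E–G; the bottom of that stack, A, is the root.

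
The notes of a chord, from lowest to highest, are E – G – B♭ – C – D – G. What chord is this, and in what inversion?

The distinct note names are E, G, Bb, C, D. Stacked in thirds they read C–E–G–Bb–D, which is a dominant ninth chord on C.
The lowest note is E, the third of the chord, so this is first inversion.

C dominant ninth, first inversion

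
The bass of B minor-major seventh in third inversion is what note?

A#

In third inversion the seventh is lowest. For B minor-major seventh (B–D–F#–A#) that is A#.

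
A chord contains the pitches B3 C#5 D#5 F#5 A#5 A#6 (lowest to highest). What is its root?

B

Reordering B, C#, D#, F#, A# into stacked thirds gives B–D#–F#–A#–C#; the bottom of that stack, B, is the root.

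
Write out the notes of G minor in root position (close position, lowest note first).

G, Bb, D

The chord tones are G–Bb–D. With the root (G) lowest for root position: G, Bb, D.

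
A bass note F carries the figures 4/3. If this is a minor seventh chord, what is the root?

Bb

The figures 4/3 mean the fifth of the chord is in the bass. If F is the fifth of a minor seventh chord, the root is Bb (chord tones Bb–Db–F–Ab).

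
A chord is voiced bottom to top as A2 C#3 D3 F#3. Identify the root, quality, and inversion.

The pitch classes A, C#, D, F# arrange in thirds as D–F#–A–C#: a D major seventh chord.
A is the fifth of D major seventh; fifth in the bass means second inversion (figured bass 4/3).

D major seventh, second inversion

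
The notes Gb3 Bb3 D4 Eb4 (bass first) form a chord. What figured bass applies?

The notes Gb, Bb, D, Eb stack in thirds as Eb–Gb–Bb–D — an Eb minor-major seventh chord. The bass Gb is the third, so this is first inversion: figured 6/5.

6/5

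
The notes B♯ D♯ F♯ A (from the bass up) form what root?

B#

Reordering B#, D#, F#, A into stacked thirds gives B#–D#–F#–A; the bottom of that stack, B#, is the root.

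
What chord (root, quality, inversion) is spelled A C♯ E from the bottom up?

A major, root position

The distinct note names are A, C#, E. Stacked in thirds they read A–C#–E, which is a major triad on A.
A is the root of A major; root in the bass means root position (figured bass 5/3).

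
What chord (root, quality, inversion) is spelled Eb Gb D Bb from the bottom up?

Eb minor-major seventh, root position

The pitch classes Eb, Gb, D, Bb arrange in thirds as Eb–Gb–Bb–D: an Eb minor-major seventh chord.
Eb is the root of Eb minor-major seventh; root in the bass means root position (figured bass 7).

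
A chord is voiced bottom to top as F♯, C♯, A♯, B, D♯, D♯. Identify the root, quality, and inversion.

Reducing to letter names: F#, C#, A#, B, D#. These stack in thirds as B–D#–F#–A#–C# — a B major ninth chord.
With the fifth (F#) in the bass, the chord is in second inversion.

B major ninth, second inversion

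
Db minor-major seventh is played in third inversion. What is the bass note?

C

The seventh of Db minor-major seventh (Db–Fb–Ab–C) is C; that is the bass in third inversion.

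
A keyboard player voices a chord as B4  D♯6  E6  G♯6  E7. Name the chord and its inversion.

The distinct note names are B, D#, E, G#. Stacked in thirds they read E–G#–B–D#, which is a major seventh chord on E.
B is the fifth of E major seventh; fifth in the bass means second inversion (figured bass 4/3).

E major seventh, second inversion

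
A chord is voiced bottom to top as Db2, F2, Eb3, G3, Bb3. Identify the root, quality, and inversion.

The distinct note names are Db, F, Eb, G, Bb. Stacked in thirds they read Eb–G–Bb–Db–F, which is a dominant ninth chord on Eb.
With the seventh (Db) in the bass, the chord is in third inversion.

Eb dominant ninth, third inversion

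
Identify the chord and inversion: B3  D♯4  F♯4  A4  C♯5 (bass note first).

B dominant ninth, root position

The pitch classes B, D#, F#, A, C# arrange in thirds as B–D#–F#–A–C#: a B dominant ninth chord.
With the root (B) in the bass, the chord is in root position.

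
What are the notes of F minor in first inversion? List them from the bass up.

Ab, C, F

Spelling F minor: F–Ab–C. In first inversion the third is bass, giving Ab, C, F from the bottom.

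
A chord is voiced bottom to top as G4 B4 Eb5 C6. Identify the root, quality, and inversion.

C minor-major seventh, second inversion

The distinct note names are G, B, Eb, C. Stacked in thirds they read C–Eb–G–B, which is a minor-major seventh chord on C.
With the fifth (G) in the bass, the chord is in second inversion (figured bass 4/3).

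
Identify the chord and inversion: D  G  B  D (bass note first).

G major, second inversion

The pitch classes D, G, B arrange in thirds as G–B–D: a G major triad.
The lowest note is D, the fifth of the chord, so this is second inversion (figured bass 6/4).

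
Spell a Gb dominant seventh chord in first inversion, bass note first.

Bb, Db, Fb, Gb

Gb dominant seventh is Gb–Bb–Db–Fb. First inversion puts the third (Bb) in the bass, with the remaining tones above: Bb, Db, Fb, Gb.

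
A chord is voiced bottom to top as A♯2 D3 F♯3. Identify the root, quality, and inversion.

D augmented, second inversion

The pitch classes A#, D, F# arrange in thirds as D–F#–A#: a D augmented triad.
The lowest note is A#, the fifth of the chord, so this is second inversion (figured bass 6/4).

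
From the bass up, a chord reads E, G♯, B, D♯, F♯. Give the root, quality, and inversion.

E major ninth, root position

Reducing to letter names: E, G#, B, D#, F#. These stack in thirds as E–G#–B–D#–F# — an E major ninth chord.
E is the root of E major ninth; root in the bass means root position.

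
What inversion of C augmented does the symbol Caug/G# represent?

second inversion

Caug/G# means C augmented with G# in the bass. G# is the fifth of C augmented (C–E–G#), so this is second inversion.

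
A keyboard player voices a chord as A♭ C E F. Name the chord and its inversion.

F minor-major seventh, first inversion

The distinct note names are Ab, C, E, F. Stacked in thirds they read F–Ab–C–E, which is a minor-major seventh chord on F.
With the third (Ab) in the bass, the chord is in first inversion (figured bass 6/5).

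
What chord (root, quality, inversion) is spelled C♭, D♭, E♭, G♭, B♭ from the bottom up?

Reducing to letter names: Cb, Db, Eb, Gb, Bb. These stack in thirds as Cb–Eb–Gb–Bb–Db — a Cb major ninth chord.
The lowest note is Cb, the root of the chord, so this is root position.

Cb major ninth, root position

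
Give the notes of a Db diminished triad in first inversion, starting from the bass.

The chord tones are Db–Fb–Abb. With the third (Fb) lowest for first inversion: Fb, Abb, Db.

Fb, Abb, Db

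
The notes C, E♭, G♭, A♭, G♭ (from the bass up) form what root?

The distinct letter names are C, Eb, Gb, Ab. Arranged as a stack of thirds they read Ab–C–Eb–Gb, so Ab is the root (an Ab dominant seventh chord).

Ab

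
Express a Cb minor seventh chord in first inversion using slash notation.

First inversion of Cb minor seventh has the third (Ebb) in the bass. As a slash chord: Cbm7/Ebb.

Cbm7/Ebb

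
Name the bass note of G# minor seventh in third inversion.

In third inversion the seventh is lowest. For G# minor seventh (G#–B–D#–F#) that is F#.

F#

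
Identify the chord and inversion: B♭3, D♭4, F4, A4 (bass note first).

Bb minor-major seventh, root position

Reducing to letter names: Bb, Db, F, A. These stack in thirds as Bb–Db–F–A — a Bb minor-major seventh chord.
Bb is the root of Bb minor-major seventh; root in the bass means root position (figured bass 7).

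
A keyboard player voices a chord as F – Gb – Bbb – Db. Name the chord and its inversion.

The pitch classes F, Gb, Bbb, Db arrange in thirds as Gb–Bbb–Db–F: a Gb minor-major seventh chord.
The lowest note is F, the seventh of the chord, so this is third inversion (figured bass 4/2).

Gb minor-major seventh, third inversion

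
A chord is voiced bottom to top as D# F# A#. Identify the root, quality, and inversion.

The distinct note names are D#, F#, A#. Stacked in thirds they read D#–F#–A#, which is a minor triad on D#.
With the root (D#) in the bass, the chord is in root position (figured bass 5/3).

D# minor, root position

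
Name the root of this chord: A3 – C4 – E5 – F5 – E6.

F

The distinct letter names are A, C, E, F. Arranged as a stack of thirds they read F–A–C–E, so F is the root (an F major seventh chord).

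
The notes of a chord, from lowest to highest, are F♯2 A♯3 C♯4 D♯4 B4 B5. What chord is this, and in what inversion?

B major ninth, second inversion

Reducing to letter names: F#, A#, C#, D#, B. These stack in thirds as B–D#–F#–A#–C# — a B major ninth chord.
The lowest note is F#, the fifth of the chord, so this is second inversion.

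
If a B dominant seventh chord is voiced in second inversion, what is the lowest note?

F#

B dominant seventh is B–D#–F#–A. Second inversion places the fifth in the bass: F#.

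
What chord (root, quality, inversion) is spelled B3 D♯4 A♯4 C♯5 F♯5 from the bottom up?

The distinct note names are B, D#, A#, C#, F#. Stacked in thirds they read B–D#–F#–A#–C#, which is a major ninth chord on B.
B is the root of B major ninth; root in the bass means root position.

B major ninth, root position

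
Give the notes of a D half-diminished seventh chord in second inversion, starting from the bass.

The chord tones are D–F–Ab–C. With the fifth (Ab) lowest for second inversion: Ab, C, D, F.

Ab, C, D, F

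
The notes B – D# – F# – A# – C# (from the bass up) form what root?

B

B, D#, F#, A#, C# are the tones of a B major ninth chord (B–D#–F#–A#–C#), making B the root.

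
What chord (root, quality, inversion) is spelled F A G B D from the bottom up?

The pitch classes F, A, G, B, D arrange in thirds as G–B–D–F–A: a G dominant ninth chord.
With the seventh (F) in the bass, the chord is in third inversion.

G dominant ninth, third inversion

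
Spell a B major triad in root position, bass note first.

B, D#, F#

B major is B–D#–F#. Root position puts the root (B) in the bass, with the remaining tones above: B, D#, F#.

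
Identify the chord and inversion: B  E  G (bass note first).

E minor, second inversion

The distinct note names are B, E, G. Stacked in thirds they read E–G–B, which is a minor triad on E.
With the fifth (B) in the bass, the chord is in second inversion (figured bass 6/4).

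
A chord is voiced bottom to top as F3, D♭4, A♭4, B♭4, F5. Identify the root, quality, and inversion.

The distinct note names are F, Db, Ab, Bb. Stacked in thirds they read Bb–Db–F–Ab, which is a minor seventh chord on Bb.
The lowest note is F, the fifth of the chord, so this is second inversion (figured bass 4/3).

Bb minor seventh, second inversion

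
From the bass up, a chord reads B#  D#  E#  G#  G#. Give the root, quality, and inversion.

The pitch classes B#, D#, E#, G# arrange in thirds as E#–G#–B#–D#: an E# minor seventh chord.
The lowest note is B#, the fifth of the chord, so this is second inversion (figured bass 4/3).

E# minor seventh, second inversion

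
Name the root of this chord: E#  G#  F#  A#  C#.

F#

E#, G#, F#, A#, C# are the tones of an F# major ninth chord (F#–A#–C#–E#–G#), making F# the root.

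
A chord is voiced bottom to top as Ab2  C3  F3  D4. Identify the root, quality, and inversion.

The distinct note names are Ab, C, F, D. Stacked in thirds they read D–F–Ab–C, which is a half-diminished seventh chord on D.
Ab is the fifth of D half-diminished seventh; fifth in the bass means second inversion (figured bass 4/3).

D half-diminished seventh, second inversion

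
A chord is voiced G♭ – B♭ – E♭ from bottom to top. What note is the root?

Eb

The distinct letter names are Gb, Bb, Eb. Arranged as a stack of thirds they read Eb–Gb–Bb, so Eb is the root (an Eb minor triad).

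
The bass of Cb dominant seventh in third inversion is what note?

Bbb

Cb dominant seventh is Cb–Eb–Gb–Bbb. Third inversion places the seventh in the bass: Bbb.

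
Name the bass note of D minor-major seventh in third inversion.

C#

In third inversion the seventh is lowest. For D minor-major seventh (D–F–A–C#) that is C#.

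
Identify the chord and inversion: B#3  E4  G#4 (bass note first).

The pitch classes B#, E, G# arrange in thirds as E–G#–B#: an E augmented triad.
B# is the fifth of E augmented; fifth in the bass means second inversion (figured bass 6/4).

E augmented, second inversion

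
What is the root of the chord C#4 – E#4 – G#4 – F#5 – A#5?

The distinct letter names are C#, E#, G#, F#, A#. Arranged as a stack of thirds they read F#–A#–C#–E#–G#, so F# is the root (an F# major ninth chord).

F#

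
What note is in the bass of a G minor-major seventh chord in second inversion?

The fifth of G minor-major seventh (G–Bb–D–F#) is D; that is the bass in second inversion.

D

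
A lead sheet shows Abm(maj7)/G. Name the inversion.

third inversion

Abm(maj7)/G means Ab minor-major seventh with G in the bass. G is the seventh of Ab minor-major seventh (Ab–Cb–Eb–G), so this is third inversion.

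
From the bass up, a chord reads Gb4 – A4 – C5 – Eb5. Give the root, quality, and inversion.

A diminished seventh, third inversion

The distinct note names are Gb, A, C, Eb. Stacked in thirds they read A–C–Eb–Gb, which is a diminished seventh chord on A.
The lowest note is Gb, the seventh of the chord, so this is third inversion (figured bass 4/2).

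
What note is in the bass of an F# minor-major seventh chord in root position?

The root of F# minor-major seventh (F#–A–C#–E#) is F#; that is the bass in root position.

F#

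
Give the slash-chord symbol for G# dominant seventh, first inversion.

First inversion of G# dominant seventh has the third (B#) in the bass. As a slash chord: G#7/B#.

G#7/B#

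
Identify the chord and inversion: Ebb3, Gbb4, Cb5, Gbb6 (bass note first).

The pitch classes Ebb, Gbb, Cb arrange in thirds as Cb–Ebb–Gbb: a Cb diminished triad.
The lowest note is Ebb, the third of the chord, so this is first inversion (figured bass 6).

Cb diminished, first inversion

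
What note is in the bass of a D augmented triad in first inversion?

F#

In first inversion the third is lowest. For D augmented (D–F#–A#) that is F#.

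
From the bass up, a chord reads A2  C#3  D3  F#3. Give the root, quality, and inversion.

The pitch classes A, C#, D, F# arrange in thirds as D–F#–A–C#: a D major seventh chord.
The lowest note is A, the fifth of the chord, so this is second inversion (figured bass 4/3).

D major seventh, second inversion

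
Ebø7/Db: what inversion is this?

Ebø7/Db means Eb half-diminished seventh with Db in the bass. Db is the seventh of Eb half-diminished seventh (Eb–Gb–Bbb–Db), so this is third inversion.

third inversion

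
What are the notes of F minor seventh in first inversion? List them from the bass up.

Spelling F minor seventh: F–Ab–C–Eb. In first inversion the third is bass, giving Ab, C, Eb, F from the bottom.

Ab, C, Eb, F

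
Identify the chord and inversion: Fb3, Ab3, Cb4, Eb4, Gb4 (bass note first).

Fb major ninth, root position

The pitch classes Fb, Ab, Cb, Eb, Gb arrange in thirds as Fb–Ab–Cb–Eb–Gb: an Fb major ninth chord.
With the root (Fb) in the bass, the chord is in root position.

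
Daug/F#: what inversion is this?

Daug/F# means D augmented with F# in the bass. F# is the third of D augmented (D–F#–A#), so this is first inversion.

first inversion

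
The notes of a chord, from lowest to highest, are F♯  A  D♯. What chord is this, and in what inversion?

D# diminished, first inversion

The distinct note names are F#, A, D#. Stacked in thirds they read D#–F#–A, which is a diminished triad on D#.
The lowest note is F#, the third of the chord, so this is first inversion (figured bass 6).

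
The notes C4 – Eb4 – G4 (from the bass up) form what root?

The distinct letter names are C, Eb, G. Arranged as a stack of thirds they read C–Eb–G, so C is the root (a C minor triad).

C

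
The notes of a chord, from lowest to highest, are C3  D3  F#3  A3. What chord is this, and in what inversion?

D dominant seventh, third inversion

The distinct note names are C, D, F#, A. Stacked in thirds they read D–F#–A–C, which is a dominant seventh chord on D.
C is the seventh of D dominant seventh; seventh in the bass means third inversion (figured bass 4/2).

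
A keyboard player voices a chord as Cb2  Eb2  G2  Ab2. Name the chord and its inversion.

Ab minor-major seventh, first inversion

The pitch classes Cb, Eb, G, Ab arrange in thirds as Ab–Cb–Eb–G: an Ab minor-major seventh chord.
With the third (Cb) in the bass, the chord is in first inversion (figured bass 6/5).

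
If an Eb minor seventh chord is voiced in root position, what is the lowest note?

Eb minor seventh is Eb–Gb–Bb–Db. Root position places the root in the bass: Eb.

Eb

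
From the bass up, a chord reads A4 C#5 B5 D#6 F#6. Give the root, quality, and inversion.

The distinct note names are A, C#, B, D#, F#. Stacked in thirds they read B–D#–F#–A–C#, which is a dominant ninth chord on B.
With the seventh (A) in the bass, the chord is in third inversion.

B dominant ninth, third inversion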